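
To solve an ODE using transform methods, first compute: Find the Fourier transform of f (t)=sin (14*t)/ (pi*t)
sin(W*t)/(pi*t) = (W/pi)*sinc(W*t/pi) is the impulse response of the ideal low-pass filter with cutoff W (here W = 14).
Its Fourier transform is a rectangular function:
F(omega) = 1 for |omega| < 14, 0 otherwise

Answer: rect(omega/28) [i.e., 1 for |omega| < 14, 0 otherwise]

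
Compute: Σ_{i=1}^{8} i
Using formula: Σ i^1 = n(n+1)/2 = 8·9/2 = 36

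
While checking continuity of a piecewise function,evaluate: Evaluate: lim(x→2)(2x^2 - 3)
Polynomial is continuous, so substitute x=2:
2·2^2-3=5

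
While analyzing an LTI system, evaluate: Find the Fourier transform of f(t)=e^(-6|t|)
Using the standard pair: F{e^(-a|t|)} = 2a/(a^2+omega^2)
With a = 6: F(omega) = 12/(36+omega^2)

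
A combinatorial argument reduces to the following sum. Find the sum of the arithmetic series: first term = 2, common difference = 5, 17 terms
Last term: a_n=2 + (17 - 1)·5=82
Sum=n(a_1 + a_n)/2=17(2 + 82)/2=714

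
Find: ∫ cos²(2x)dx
Using identity cos²(u) = (1+cos(2u))/2:
∫ (1+cos(4x))/2 dx = x/2+sin(4x)/8+C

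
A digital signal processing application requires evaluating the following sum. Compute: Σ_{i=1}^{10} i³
Using formula: Σ i^3 = [n(n+1)/2]² = [10·11/2]² = 3025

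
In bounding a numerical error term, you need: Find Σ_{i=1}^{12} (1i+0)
=1·Σ i+0·12=1·78+0=78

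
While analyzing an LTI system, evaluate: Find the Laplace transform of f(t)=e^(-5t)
L{e^(at)} = 1/(s-a)
L{e^(-5t)} = 1/(s+5)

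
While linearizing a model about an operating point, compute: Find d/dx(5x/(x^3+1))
Quotient rule: (f/g)'=(f'g - fg')/g²
f=5x, f'=5
g=x^3+1, g'=3x^2

Answer: (5·(x^3+1)-15x^3)/(x^3+1)²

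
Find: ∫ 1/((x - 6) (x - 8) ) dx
Partial fractions: 1/((x-6)(x-8)) = A/(x-6) + B/(x-8)
A = -1/2, B = 1/2
∫ [-1/2· 1/(x-6) + 1/2· 1/(x-8)] dx
= (1/2)[ln|x-8| - ln|x-6|] + C

Answer: (1/2)·ln|(x-8)/(x-6)| + C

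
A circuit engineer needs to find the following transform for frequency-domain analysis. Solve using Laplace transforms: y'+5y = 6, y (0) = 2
Take L of both sides: sY(s) - 2 + 5Y(s) = 6/s
Y(s)(s + 5) = 6/s + 2
Y(s) = 6/(s(s + 5)) + 2/(s + 5)
Partial fractions: 6/(s(s + 5)) = (6/5)/s - (6/5)/(s + 5)
So Y(s) = (6/5)/s + (4/5)/(s + 5)
Inverse transform (L^(-1){1/s} = 1, L^(-1){1/(s + 5)} = e^(-5t)):

Answer: y(t) = 6/5 + (4/5)·e^(-5t)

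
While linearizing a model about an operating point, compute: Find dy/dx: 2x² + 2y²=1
Differentiate: 4x + 4y·(dy/dx)=0
dy/dx=-4x/(4y)=-1·(x/y)

Answer: dy/dx=-1·(x/y)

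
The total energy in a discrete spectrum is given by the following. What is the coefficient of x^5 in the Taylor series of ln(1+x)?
ln(1 + x) = Σ (-1)^(n + 1) x^n/n
Coefficient of x^5 = (-1)^6/5 = 1/5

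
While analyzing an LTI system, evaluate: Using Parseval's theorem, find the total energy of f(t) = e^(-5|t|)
Parseval's theorem: E=integral |f(t)|^2 dt=(1/2pi) integral |F(omega)|^2 domega
E=integral_{-inf}^{inf} e^(-10|t|) dt=2 * integral_0^inf e^(-10t) dt=2/(2 * 5)=1/5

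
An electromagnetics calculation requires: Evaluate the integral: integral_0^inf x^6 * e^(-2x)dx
This is a Gamma integral. Substitute u = 2x (du = 2 dx):
integral_0^inf x^6 * e^(-2x) dx = (1/2^7) integral_0^inf u^6 * e^(-u) du
= Gamma(7)/2^7 = 6!/2^7 = 720/128

Answer: 45/8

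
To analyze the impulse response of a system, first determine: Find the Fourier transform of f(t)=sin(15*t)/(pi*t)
sin(W * t)/(pi * t) = (W/pi) * sinc(W * t/pi) is the impulse response of the ideal low-pass filter with cutoff W (here W = 15).
Its Fourier transform is a rectangular function:
F(omega) = 1 for |omega| < 15, 0 otherwise

Answer: rect(omega/30) [i.e., 1 for |omega| < 15, 0 otherwise]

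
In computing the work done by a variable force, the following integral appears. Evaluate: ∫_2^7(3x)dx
Step 1: Find antiderivative F(x)=(3/2)x^2
Step 2: F(7) - F(2)=147/2 - (6)=135/2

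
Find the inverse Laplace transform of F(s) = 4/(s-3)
L^(-1){4/(s-a)}=c·e^(at)
Here a=3, c=4

Answer: 4e^(3t)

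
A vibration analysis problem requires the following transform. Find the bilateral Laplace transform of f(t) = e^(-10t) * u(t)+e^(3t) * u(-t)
For e^(-10t)*u(t): L=1/(s + 10), Re(s) > -10
For e^(3t)*u(-t): L=-1/(s-3), Re(s) < 3
Combined: F(s)=1/(s + 10) - 1/(s-3), -10 < Re(s) < 3

Answer: 1/(s + 10) - 1/(s-3), ROC: -10 < Re(s) < 3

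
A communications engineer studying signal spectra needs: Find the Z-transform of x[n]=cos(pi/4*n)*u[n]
Z{cos(w0*n)*u[n]} = z(z - cos(w0))/(z^2-2z*cos(w0)+1)
With w0 = pi/4: X(z) = z(z - cos(pi/4))/(z^2-2z*cos(pi/4)+1)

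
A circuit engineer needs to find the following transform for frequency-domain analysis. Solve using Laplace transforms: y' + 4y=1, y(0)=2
Take L of both sides: sY(s) - 2 + 4Y(s)=1/s
Y(s)(s + 4)=1/s + 2
Y(s)=1/(s(s + 4)) + 2/(s + 4)
Partial fractions: 1/(s(s + 4))=(1/4)/s - (1/4)/(s + 4)
So Y(s)=(1/4)/s + (7/4)/(s + 4)
Inverse transform (L^(-1){1/s}=1, L^(-1){1/(s + 4)}=e^(-4t)):

Answer: y(t)=1/4 + (7/4)·e^(-4t)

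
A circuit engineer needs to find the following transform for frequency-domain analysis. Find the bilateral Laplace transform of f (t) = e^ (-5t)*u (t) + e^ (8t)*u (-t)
For e^(-5t) * u(t): L = 1/(s + 5), Re(s) > -5
For e^(8t) * u(-t): L = -1/(s-8), Re(s) < 8
Combined: F(s) = 1/(s + 5) - 1/(s-8), -5 < Re(s) < 8

Answer: 1/(s + 5) - 1/(s-8), ROC: -5 < Re(s) < 8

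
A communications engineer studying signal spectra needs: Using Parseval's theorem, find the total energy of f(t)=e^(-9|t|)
Parseval's theorem: E=integral |f(t)|^2 dt=(1/2pi) integral |F(omega)|^2 domega
E=integral_{-inf}^{inf} e^(-18|t|) dt=2*integral_0^inf e^(-18t) dt=2/(2*9)=1/9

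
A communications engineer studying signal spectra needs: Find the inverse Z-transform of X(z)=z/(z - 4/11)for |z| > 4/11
Standard pair: z/(z-a) <-> a^n*u[n] for causal signals
With a=4/11: x[n]=(4/11)^n*u[n]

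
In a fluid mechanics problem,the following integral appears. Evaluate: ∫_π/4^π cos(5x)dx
Antiderivative: sin(5x)/5
Evaluate at bounds: [sin(5·π)/5] - [sin(5·π/4)/5]
=((0) - (-√2/2))/5=√2/10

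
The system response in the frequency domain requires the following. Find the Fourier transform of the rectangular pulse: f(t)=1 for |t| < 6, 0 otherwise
F(omega) = integral from -6 to 6 of e^(-j * omega * t) dt
= 2 * sin(6 * omega)/omega = 12 * sinc(6 * omega/pi)

Answer: 2 * sin(6 * omega)/omega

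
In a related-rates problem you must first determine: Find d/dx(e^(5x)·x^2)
Product rule: (fg)' = f'g + fg'
f = e^(5x), f' = 5·e^(5x)
g = x^2, g' = 2x

Answer: 5·e^(5x)·x^2 + 2·e^(5x)·x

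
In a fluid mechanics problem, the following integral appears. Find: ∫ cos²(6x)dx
Using identity cos²(u)=(1 + cos(2u))/2:
∫ (1 + cos(12x))/2 dx=x/2 + sin(12x)/24 + C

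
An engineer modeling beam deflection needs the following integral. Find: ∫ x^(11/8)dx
Power rule: ∫ x^(11/8) dx = x^(19/8)/(19/8)+C

Answer: (8/19)·x^(19/8)+C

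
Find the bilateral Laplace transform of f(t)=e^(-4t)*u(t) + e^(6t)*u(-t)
For e^(-4t)*u(t): L = 1/(s + 4), Re(s) > -4
For e^(6t)*u(-t): L = -1/(s-6), Re(s) < 6
Combined: F(s) = 1/(s + 4) - 1/(s-6), -4 < Re(s) < 6

Answer: 1/(s + 4) - 1/(s-6), ROC: -4 < Re(s) < 6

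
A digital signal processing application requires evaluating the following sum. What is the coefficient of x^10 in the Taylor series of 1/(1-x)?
1/(1-x)=Σ x^n for |x|<1
All coefficients are 1

Answer: 1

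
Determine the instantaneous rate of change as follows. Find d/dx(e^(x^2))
Chain rule: d/dx[e^u] = e^u · u' where u = x^2
u' = 2x

Answer: 2x·e^(x^2)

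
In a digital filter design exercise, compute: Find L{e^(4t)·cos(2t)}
First shifting: L{e^(at)f(t)}=F(s-a)
L{cos(2t)}=s/(s²+4)
Shift: (s-4)/((s-4)²+4)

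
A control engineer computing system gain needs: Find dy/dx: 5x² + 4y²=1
Differentiate: 10x + 8y·(dy/dx)=0
dy/dx=-10x/(8y)=-(5/4)·(x/y)

Answer: dy/dx=-(5/4)·(x/y)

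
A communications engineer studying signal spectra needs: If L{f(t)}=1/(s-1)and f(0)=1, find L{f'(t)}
L{f'(t)} = s·F(s) - f(0) = s/(s-1)-1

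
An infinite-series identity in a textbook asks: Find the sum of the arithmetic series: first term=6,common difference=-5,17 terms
Last term: a_n = 6 + (17 - 1)·-5 = -74
Sum = n(a_1 + a_n)/2 = 17(6 + (-74))/2 = -578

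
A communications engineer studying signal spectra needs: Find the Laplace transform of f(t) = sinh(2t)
L{sinh(at)} = a/(s²-a²)
L{sinh(2t)} = 2/(s²-4)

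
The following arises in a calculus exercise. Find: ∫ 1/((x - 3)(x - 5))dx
Partial fractions: 1/((x-3)(x-5)) = A/(x-3) + B/(x-5)
A = -1/2, B = 1/2
∫ [-1/2· 1/(x-3) + 1/2· 1/(x-5)] dx
= (1/2)[ln|x-5| - ln|x-3|] + C

Answer: (1/2)·ln|(x-5)/(x-3)| + C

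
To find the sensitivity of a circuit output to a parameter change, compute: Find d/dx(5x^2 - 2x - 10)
Power rule: d/dx(ax^n)=n·a·x^(n-1)
Term by term: 10·x - 2

Answer: 10x - 2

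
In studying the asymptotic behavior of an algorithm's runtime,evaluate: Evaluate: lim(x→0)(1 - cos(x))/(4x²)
Using 1-cos(u) ≈ u²/2 for small u:
(1-cos(x)) ≈ (x)²/2 = 1x²/2
So limit = 1/(2·4) = 1/8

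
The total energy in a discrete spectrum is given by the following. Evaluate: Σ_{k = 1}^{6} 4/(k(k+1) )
Partial fractions: 4/(k(k+1))=4/k - 4/(k+1)
Telescoping sum: 4(1-1/7)=4·6/7

Answer: 24/7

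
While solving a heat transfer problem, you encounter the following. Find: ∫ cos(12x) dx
Using substitution u=12x: ∫ cos(u) du/12=sin(u)/12+C

Answer: (1/12)sin(12x)+C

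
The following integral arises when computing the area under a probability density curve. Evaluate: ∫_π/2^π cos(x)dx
Antiderivative: sin(x)
Evaluate at bounds: [sin(1·π)/1] - [sin(1·π/2)/1]
= ((0) - (1))/1 = -1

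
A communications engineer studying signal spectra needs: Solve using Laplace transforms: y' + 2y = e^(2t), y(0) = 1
Take L: sY - 1 + 2Y = 1/(s-2)
Y(s + 2) = 1/(s-2) + 1
Y = 1/((s-2)(s + 2)) + 1/(s + 2)
Partial fractions: 1/((s-2)(s + 2)) = (1/4)/(s-2) - (1/4)/(s + 2)
So Y = (1/4)/(s-2) + (3/4)/(s + 2)
Inverse Laplace transform (L^(-1){1/(s-2)} = e^(2t), L^(-1){1/(s + 2)} = e^(-2t)):

Answer: y(t) = (1/4)·e^(2t) + (3/4)·e^(-2t)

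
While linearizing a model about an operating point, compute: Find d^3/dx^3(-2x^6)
Apply power rule 3 times:
d^1: -12x^5
d^2: -60x^4
d^3: -240x^3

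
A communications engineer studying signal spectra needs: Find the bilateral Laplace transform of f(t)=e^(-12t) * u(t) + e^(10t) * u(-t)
For e^(-12t)*u(t): L=1/(s + 12), Re(s) > -12
For e^(10t)*u(-t): L=-1/(s-10), Re(s) < 10
Combined: F(s)=1/(s + 12) - 1/(s-10), -12 < Re(s) < 10

Answer: 1/(s + 12) - 1/(s-10), ROC: -12 < Re(s) < 10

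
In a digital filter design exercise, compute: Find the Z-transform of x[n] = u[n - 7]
Using the time-shift property: Z{u[n-7]} = z^(-7) * z/(z-1)
= z^(-6)/(z-1)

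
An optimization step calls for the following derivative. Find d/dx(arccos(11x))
d/dx[arccos(u)]=-u'/√(1-u²), u=11x, u'=11

Answer: -11/√(1 - 121x²)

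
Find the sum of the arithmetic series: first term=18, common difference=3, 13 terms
Last term: a_n=18+(13-1)·3=54
Sum=n(a_1+a_n)/2=13(18+54)/2=468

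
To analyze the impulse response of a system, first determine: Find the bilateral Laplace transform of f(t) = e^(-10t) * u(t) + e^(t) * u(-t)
For e^(-10t) * u(t): L = 1/(s + 10), Re(s) > -10
For e^(t) * u(-t): L = -1/(s-1), Re(s) < 1
Combined: F(s) = 1/(s + 10) - 1/(s-1), -10 < Re(s) < 1

Answer: 1/(s + 10) - 1/(s-1), ROC: -10 < Re(s) < 1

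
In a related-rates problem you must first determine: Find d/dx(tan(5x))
Chain rule: d/dx[tan(u)]=sec²(u)·u' where u=5x
u'=5

Answer: 5·sec²(5x)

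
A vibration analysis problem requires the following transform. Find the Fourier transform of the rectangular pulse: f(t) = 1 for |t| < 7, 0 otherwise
F(omega)=integral from -7 to 7 of e^(-j*omega*t) dt
=2*sin(7*omega)/omega=14*sinc(7*omega/pi)

Answer: 2*sin(7*omega)/omega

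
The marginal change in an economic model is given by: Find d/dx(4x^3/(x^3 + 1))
Quotient rule: (f/g)'=(f'g - fg')/g²
f=4x^3, f'=12x^2
g=x^3+1, g'=3x^2

Answer: (12x^2·(x^3+1)-12x^5)/(x^3+1)²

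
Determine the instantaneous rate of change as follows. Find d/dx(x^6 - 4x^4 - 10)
Power rule: d/dx(ax^n) = n·a·x^(n-1)
Term by term: 6·x^5 - 16·x^3

Answer: 6x^5 - 16x^3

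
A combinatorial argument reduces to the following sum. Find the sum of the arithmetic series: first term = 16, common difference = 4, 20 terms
Last term: a_n = 16 + (20 - 1)·4 = 92
Sum = n(a_1 + a_n)/2 = 20(16 + 92)/2 = 1080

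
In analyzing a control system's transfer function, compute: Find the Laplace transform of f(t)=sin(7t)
L{sin(wt)} = w/(s² + w²)
L{sin(7t)} = 7/(s² + 49)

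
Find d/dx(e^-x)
Chain rule: d/dx[e^u]=e^u · u' where u=-x
u'=-1

Answer: -1·e^-x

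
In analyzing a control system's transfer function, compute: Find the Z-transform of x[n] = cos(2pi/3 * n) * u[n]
Z{cos(w0 * n) * u[n]} = z(z - cos(w0))/(z^2 - 2z * cos(w0) + 1)
With w0 = 2pi/3: X(z) = z(z - cos(2pi/3))/(z^2 - 2z * cos(2pi/3) + 1)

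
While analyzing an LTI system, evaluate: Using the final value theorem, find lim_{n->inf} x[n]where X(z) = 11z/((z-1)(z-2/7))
Final value theorem: lim x[n] = lim_{z->1} (z-1) * X(z)
(z-1) * X(z) = 11z/(z-2/7)
As z->1: 11/(1-2/7) = 11/(5/7) = 77/5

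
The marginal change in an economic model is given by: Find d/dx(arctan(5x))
d/dx[arctan(u)]=u'/(1+u²), u=5x, u'=5

Answer: 5/(1+25x²)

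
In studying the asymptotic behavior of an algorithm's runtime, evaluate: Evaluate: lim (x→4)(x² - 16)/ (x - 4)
Factor: (x² - 16) = (x-4)(x+4)
Cancel (x-4): lim(x→4) (x+4) = 8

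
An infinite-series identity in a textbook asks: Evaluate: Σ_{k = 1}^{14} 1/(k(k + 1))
Partial fractions: 1/(k(k+1)) = 1/k - 1/(k+1)
Telescoping sum: 1(1-1/15) = 1·14/15

Answer: 14/15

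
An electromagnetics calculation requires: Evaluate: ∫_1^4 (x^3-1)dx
Step 1: Find antiderivative F(x)=(1/4)x^4 - x
Step 2: F(4) - F(1)=60 - (-3/4)=243/4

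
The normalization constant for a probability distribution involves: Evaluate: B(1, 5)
B(x,y) = Γ(x)Γ(y)/Γ(x+y) = (x-1)!(y-1)!/(x+y-1)!
B(1,5) = 0!·4!/5! = 1/5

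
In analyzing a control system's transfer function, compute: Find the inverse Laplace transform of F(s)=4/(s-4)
L^(-1){4/(s-a)} = c·e^(at)
Here a = 4, c = 4

Answer: 4e^(4t)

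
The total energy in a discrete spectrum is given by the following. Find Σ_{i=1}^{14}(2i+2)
= 2·Σ i + 2·14 = 2·105 + 28 = 238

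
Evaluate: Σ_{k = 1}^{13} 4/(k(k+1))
Partial fractions: 4/(k(k + 1))=4/k - 4/(k + 1)
Telescoping sum: 4(1 - 1/14)=4·13/14

Answer: 26/7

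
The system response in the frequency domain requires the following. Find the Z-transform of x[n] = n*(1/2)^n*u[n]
Using the property Z{n * a^n * u[n]} = az/(z-a)^2
With a = 1/2: X(z) = (1/2)z/(z - 1/2)^2, |z| > 1/2

Answer: (1/2)z/(z - 1/2)^2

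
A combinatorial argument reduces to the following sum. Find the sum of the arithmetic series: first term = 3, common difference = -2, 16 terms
Last term: a_n=3 + (16 - 1)·-2=-27
Sum=n(a_1 + a_n)/2=16(3 + (-27))/2=-192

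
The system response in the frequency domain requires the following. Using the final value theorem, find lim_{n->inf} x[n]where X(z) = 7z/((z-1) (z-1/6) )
Final value theorem: lim x[n]=lim_{z->1} (z-1)*X(z)
(z-1)*X(z)=7z/(z-1/6)
As z->1: 7/(1-1/6)=7/(5/6)=42/5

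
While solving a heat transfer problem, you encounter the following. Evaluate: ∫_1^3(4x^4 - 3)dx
Step 1: Find antiderivative F(x)=(4/5)x^5 - 3x
Step 2: F(3) - F(1)=927/5 - (-11/5)=938/5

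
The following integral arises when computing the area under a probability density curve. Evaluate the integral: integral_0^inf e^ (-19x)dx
integral_0^inf e^(-19x) dx=[-1/19 * e^(-19x)]_0^inf
=0 - (-1/19)=1/19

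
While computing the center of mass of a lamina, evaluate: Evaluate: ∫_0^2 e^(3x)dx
Antiderivative: (1/3)e^(3x)
Evaluate: (1/3)(e^6 - 1)

Answer: (e^6 - 1)/3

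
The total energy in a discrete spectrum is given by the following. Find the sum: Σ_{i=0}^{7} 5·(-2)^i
Geometric series: S=a(1 - r^n)/(1 - r)
a=5, r=-2, n=8
S=5(1-256)/3=-425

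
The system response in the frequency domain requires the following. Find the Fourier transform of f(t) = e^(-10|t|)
Using the standard pair: F{e^(-a|t|)} = 2a/(a^2 + omega^2)
With a = 10: F(omega) = 20/(100 + omega^2)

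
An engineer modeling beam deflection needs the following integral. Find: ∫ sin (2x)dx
Using substitution u = 2x: ∫ sin(u) du/2 = -cos(u)/2 + C

Answer: (-1/2)cos(2x) + C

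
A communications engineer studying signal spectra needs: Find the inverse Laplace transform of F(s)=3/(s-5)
L^(-1){3/(s-a)} = c·e^(at)
Here a = 5, c = 3

Answer: 3e^(5t)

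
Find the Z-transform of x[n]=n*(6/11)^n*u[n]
Using the property Z{n*a^n*u[n]}=az/(z-a)^2
With a=6/11: X(z)=(6/11)z/(z - 6/11)^2, |z| > 6/11

Answer: (6/11)z/(z - 6/11)^2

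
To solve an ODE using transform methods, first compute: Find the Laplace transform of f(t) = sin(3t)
L{sin(wt)}=w/(s² + w²)
L{sin(3t)}=3/(s² + 9)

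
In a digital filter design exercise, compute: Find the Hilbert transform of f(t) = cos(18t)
The Hilbert transform shifts each frequency component by -pi/2.
H{cos(wt)}=sin(wt)
With w=18: H{cos(18t)}=sin(18t)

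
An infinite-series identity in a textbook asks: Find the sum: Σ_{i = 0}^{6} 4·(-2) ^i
Geometric series: S = a(1 - r^n)/(1 - r)
a = 4, r = -2, n = 7
S = 4(1+128)/3 = 172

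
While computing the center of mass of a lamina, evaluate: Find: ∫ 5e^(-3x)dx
Since d/dx[e^(-3x)]=-3e^(-3x), we get -5/3 e^(-3x)+C

Answer: (-5/3)e^(-3x)+C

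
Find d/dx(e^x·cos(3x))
Product rule: (fg)' = f'g + fg'
f = e^x, f' = e^x
g = cos(3x), g' = -3·sin(3x)

Answer: e^x·cos(3x) - 3·e^x·sin(3x)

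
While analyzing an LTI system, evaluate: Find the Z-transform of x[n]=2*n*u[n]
Z{n * u[n]} = z/(z-1)^2
By linearity: Z{2 * n * u[n]} = 2z/(z-1)^2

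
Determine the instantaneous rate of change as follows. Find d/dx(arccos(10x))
d/dx[arccos(u)]=-u'/√(1-u²), u=10x, u'=10

Answer: -10/√(1-100x²)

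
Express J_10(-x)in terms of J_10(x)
For integer n: J_n(-x)=(-1)^n J_n(x)
With n=10: J_10(-x)=(-1)^10 J_10(x)=J_10(x)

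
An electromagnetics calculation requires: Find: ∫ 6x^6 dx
Using power rule: ∫ 6x^6 dx = 6/7 x^7 + C = (6/7)x^7 + C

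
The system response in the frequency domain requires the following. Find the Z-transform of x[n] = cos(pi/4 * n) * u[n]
Z{cos(w0*n)*u[n]} = z(z - cos(w0))/(z^2 - 2z*cos(w0) + 1)
With w0 = pi/4: X(z) = z(z - cos(pi/4))/(z^2 - 2z*cos(pi/4) + 1)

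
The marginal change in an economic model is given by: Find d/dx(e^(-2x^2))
Chain rule: d/dx[e^u]=e^u · u' where u=-2x^2
u'=-4x

Answer: -4x·e^(-2x^2)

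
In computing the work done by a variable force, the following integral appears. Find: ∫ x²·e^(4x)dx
Integration by parts twice:
First: u = x², dv = e^(4x) dx => x²e^(4x)/4 - (2/4)∫ xe^(4x) dx
Second (∫ xe^(4x) dx): xe^(4x)/4 - e^(4x)/16
Combining: e^(4x)(x²/4 - 2x/16 + 2/64) + C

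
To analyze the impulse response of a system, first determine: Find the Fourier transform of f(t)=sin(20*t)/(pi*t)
sin(W * t)/(pi * t) = (W/pi) * sinc(W * t/pi) is the impulse response of the ideal low-pass filter with cutoff W (here W = 20).
Its Fourier transform is a rectangular function:
F(omega) = 1 for |omega| < 20, 0 otherwise

Answer: rect(omega/40) [i.e., 1 for |omega| < 20, 0 otherwise]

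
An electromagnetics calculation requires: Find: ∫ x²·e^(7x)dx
Integration by parts twice:
First: u = x², dv = e^(7x) dx => x²e^(7x)/7 - (2/7)∫ xe^(7x) dx
Second (∫ xe^(7x) dx): xe^(7x)/7 - e^(7x)/49
Combining: e^(7x)(x²/7-2x/49+2/343)+C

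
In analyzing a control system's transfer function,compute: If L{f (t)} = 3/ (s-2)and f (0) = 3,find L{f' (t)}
L{f'(t)}=s·F(s) - f(0)=3s/(s-2)-3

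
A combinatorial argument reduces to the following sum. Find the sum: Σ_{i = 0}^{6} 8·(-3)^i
Geometric series: S=a(1 - r^n)/(1 - r)
a=8, r=-3, n=7
S=8(1 + 2187)/4=4376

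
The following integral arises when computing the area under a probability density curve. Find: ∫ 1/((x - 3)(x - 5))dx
Partial fractions: 1/((x-3)(x-5)) = A/(x-3) + B/(x-5)
A = -1/2, B = 1/2
∫ [-1/2· 1/(x-3) + 1/2· 1/(x-5)] dx
= (1/2)[ln|x-5| - ln|x-3|] + C

Answer: (1/2)·ln|(x-5)/(x-3)| + C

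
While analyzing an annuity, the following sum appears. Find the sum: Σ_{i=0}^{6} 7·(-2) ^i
Geometric series: S = a(1 - r^n)/(1 - r)
a = 7, r = -2, n = 7
S = 7(1+128)/3 = 301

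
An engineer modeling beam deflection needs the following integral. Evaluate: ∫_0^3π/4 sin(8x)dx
Antiderivative: -cos(8x)/8
Evaluate at bounds: [-cos(8·3π/4)/8] - [-cos(8·0)/8]
= (-(1)+(1))/8 = 0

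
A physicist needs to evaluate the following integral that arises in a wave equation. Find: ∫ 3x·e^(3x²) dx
Let u=3x², du=6x dx
∫ (1/2)e^u du=e^u/2+C

Answer: e^(3x²)/2+C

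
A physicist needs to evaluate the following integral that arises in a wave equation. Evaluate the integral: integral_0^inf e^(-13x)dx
integral_0^inf e^(-13x) dx = [-1/13 * e^(-13x)]_0^inf
= 0 - (-1/13) = 1/13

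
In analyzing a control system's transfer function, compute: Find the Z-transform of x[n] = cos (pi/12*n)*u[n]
Z{cos(w0 * n) * u[n]} = z(z - cos(w0))/(z^2-2z * cos(w0)+1)
With w0 = pi/12: X(z) = z(z - cos(pi/12))/(z^2-2z * cos(pi/12)+1)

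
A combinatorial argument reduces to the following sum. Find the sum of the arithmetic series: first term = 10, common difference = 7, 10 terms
Last term: a_n = 10 + (10 - 1)·7 = 73
Sum = n(a_1 + a_n)/2 = 10(10 + 73)/2 = 415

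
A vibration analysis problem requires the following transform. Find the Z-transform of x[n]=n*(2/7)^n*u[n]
Using the property Z{n * a^n * u[n]}=az/(z-a)^2
With a=2/7: X(z)=(2/7)z/(z - 2/7)^2, |z| > 2/7

Answer: (2/7)z/(z - 2/7)^2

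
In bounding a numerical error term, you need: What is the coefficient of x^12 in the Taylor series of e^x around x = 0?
Taylor series of e^x=Σ x^n/n!
Coefficient of x^12=1/12!=1/479001600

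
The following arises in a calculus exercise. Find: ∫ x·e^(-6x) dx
Integration by parts: u=x, dv=e^(-6x) dx
du=dx, v=e^(-6x)/(-6)
=x·e^(-6x)/(-6) - ∫ e^(-6x)/(-6) dx
=x·e^(-6x)/(-6) - e^(-6x)/36 + C

Answer: e^(-6x)(x/(-6) - 1/36) + C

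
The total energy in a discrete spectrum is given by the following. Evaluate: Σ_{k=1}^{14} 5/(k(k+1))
Partial fractions: 5/(k(k + 1)) = 5/k - 5/(k + 1)
Telescoping sum: 5(1 - 1/15) = 5·14/15

Answer: 14/3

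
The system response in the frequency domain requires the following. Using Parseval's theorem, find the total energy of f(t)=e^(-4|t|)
Parseval's theorem: E=integral |f(t)|^2 dt=(1/2pi) integral |F(omega)|^2 domega
E=integral_{-inf}^{inf} e^(-8|t|) dt=2 * integral_0^inf e^(-8t) dt=2/(2 * 4)=1/4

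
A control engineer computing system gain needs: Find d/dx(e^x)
Chain rule: d/dx[e^u]=e^u · u' where u=x
u'=1

Answer: 1·e^x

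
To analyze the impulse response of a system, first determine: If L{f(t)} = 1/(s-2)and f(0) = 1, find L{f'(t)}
L{f'(t)} = s·F(s) - f(0) = s/(s-2)-1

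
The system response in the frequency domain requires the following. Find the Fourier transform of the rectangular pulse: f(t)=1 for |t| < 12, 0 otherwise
F(omega) = integral from -12 to 12 of e^(-j*omega*t) dt
= 2*sin(12*omega)/omega = 24*sinc(12*omega/pi)

Answer: 2*sin(12*omega)/omega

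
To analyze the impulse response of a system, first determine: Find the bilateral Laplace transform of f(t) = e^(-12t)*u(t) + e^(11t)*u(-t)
For e^(-12t)*u(t): L=1/(s+12), Re(s) > -12
For e^(11t)*u(-t): L=-1/(s-11), Re(s) < 11
Combined: F(s)=1/(s+12)-1/(s-11), -12 < Re(s) < 11

Answer: 1/(s+12)-1/(s-11), ROC: -12 < Re(s) < 11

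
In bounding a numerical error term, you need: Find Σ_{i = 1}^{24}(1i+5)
= 1·Σ i+5·24 = 1·300+120 = 420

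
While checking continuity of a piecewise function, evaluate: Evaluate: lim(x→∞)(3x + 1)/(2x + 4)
Divide numerator and denominator by x:
lim (3 + 1/x)/(2 + 4/x)=3/2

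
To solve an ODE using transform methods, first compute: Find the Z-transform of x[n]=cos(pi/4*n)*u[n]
Z{cos(w0*n)*u[n]}=z(z - cos(w0))/(z^2 - 2z*cos(w0) + 1)
With w0=pi/4: X(z)=z(z - cos(pi/4))/(z^2 - 2z*cos(pi/4) + 1)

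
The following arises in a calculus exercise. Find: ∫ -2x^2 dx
Using power rule: ∫ -2x^2 dx=-2/3 x^3+C=(-2/3)x^3+C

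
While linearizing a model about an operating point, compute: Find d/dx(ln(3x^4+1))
Chain rule: d/dx[ln(u)]=u'/u where u=3x^4+1
u'=12x^3

Answer: (12x^3)/(3x^4+1)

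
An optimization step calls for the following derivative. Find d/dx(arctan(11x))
d/dx[arctan(u)]=u'/(1+u²), u=11x, u'=11

Answer: 11/(1+121x²)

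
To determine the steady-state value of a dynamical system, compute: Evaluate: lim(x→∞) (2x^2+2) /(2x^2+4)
Divide numerator and denominator by x^2:
lim (2 + 2/x^2)/(2 + 4/x^2) = 1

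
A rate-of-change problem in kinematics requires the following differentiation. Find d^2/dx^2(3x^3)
Apply power rule 2 times:
d^1: 9x^2
d^2: 18x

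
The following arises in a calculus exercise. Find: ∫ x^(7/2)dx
Power rule: ∫ x^(7/2) dx=x^(9/2)/(9/2) + C

Answer: (2/9)·x^(9/2) + C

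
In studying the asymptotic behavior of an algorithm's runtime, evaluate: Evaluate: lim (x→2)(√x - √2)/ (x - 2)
Multiply by conjugate (√x + √2)/(√x + √2):
=(x - 2)/((x - 2)(√x + √2))=1/(√x + √2)
As x → 2: 1/(2√2)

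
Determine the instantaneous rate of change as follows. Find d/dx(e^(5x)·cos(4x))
Product rule: (fg)' = f'g + fg'
f = e^(5x), f' = 5·e^(5x)
g = cos(4x), g' = -4·sin(4x)

Answer: 5·e^(5x)·cos(4x) - 4·e^(5x)·sin(4x)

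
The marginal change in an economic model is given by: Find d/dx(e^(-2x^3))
Chain rule: d/dx[e^u]=e^u · u' where u=-2x^3
u'=-6x^2

Answer: -6x^2·e^(-2x^3)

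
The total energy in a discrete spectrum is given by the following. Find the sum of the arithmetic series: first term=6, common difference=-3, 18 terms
Last term: a_n = 6+(18-1)·-3 = -45
Sum = n(a_1+a_n)/2 = 18(6+(-45))/2 = -351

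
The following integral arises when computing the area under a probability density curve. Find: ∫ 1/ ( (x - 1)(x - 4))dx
Partial fractions: 1/((x-1)(x-4)) = A/(x-1)+B/(x-4)
A = -1/3, B = 1/3
∫ [-1/3· 1/(x-1)+1/3· 1/(x-4)] dx
= (1/3)[ln|x-4| - ln|x-1|]+C

Answer: (1/3)·ln|(x-4)/(x-1)|+C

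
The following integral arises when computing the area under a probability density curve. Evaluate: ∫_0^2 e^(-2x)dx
Antiderivative: (1/(-2))e^(-2x)
Evaluate: (1/(-2))(e^-4 - 1)

Answer: (e^-4 - 1)/(-2)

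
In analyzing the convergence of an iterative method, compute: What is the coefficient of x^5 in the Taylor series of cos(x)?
cos(x) has only even powers. Coefficient of x^5=0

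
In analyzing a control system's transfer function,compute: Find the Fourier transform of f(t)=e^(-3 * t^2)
The Fourier transform of a Gaussian e^(-a * t^2) is sqrt(pi/a) * e^(-omega^2/(4a)).
With a=3: F(omega)=sqrt(pi/3) * e^(-omega^2/12)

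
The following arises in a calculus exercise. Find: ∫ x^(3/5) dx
Power rule: ∫ x^(3/5) dx = x^(8/5)/(8/5) + C

Answer: (5/8)·x^(8/5) + C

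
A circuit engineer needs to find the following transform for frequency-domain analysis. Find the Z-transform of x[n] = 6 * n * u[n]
Z{n*u[n]} = z/(z-1)^2
By linearity: Z{6*n*u[n]} = 6z/(z-1)^2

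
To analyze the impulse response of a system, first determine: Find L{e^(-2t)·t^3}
First shifting: L{e^(at)f(t)} = F(s-a)
L{t^3} = 6/s^4
Shift s → s+2: 6/(s+2)^4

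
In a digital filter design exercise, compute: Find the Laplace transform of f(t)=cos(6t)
L{cos(wt)} = s/(s²+w²)
L{cos(6t)} = s/(s²+36)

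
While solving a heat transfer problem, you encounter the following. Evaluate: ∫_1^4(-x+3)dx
Step 1: Find antiderivative F(x)=(-1/2)x^2 + 3x
Step 2: F(4) - F(1)=4 - (5/2)=3/2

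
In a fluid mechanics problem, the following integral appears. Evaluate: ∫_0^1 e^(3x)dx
Antiderivative: (1/3)e^(3x)
Evaluate: (1/3)(e^3-1)

Answer: (e^3-1)/3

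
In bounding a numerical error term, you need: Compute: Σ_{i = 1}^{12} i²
Using formula: Σ i^2=n(n+1)(2n+1)/6=12·13·25/6=650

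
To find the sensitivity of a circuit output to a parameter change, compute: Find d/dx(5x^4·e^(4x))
Product rule: (fg)'=f'g+fg'
f=5x^4, f'=20x^3
g=e^(4x), g'=4·e^(4x)

Answer: 20x^3·e^(4x)+20x^4·e^(4x)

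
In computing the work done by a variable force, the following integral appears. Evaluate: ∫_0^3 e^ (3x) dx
Antiderivative: (1/3)e^(3x)
Evaluate: (1/3)(e^9-1)

Answer: (e^9-1)/3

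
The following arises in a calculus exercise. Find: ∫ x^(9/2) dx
Power rule: ∫ x^(9/2) dx=x^(11/2)/(11/2) + C

Answer: (2/11)·x^(11/2) + C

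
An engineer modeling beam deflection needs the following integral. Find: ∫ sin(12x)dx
Using substitution u=12x: ∫ sin(u) du/12=-cos(u)/12 + C

Answer: (-1/12)cos(12x) + C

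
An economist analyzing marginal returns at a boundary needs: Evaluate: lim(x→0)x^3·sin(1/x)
Squeeze theorem: -|x^3| ≤ x^3·sin(1/x) ≤ |x^3|
Since x^3 → 0 as x → 0, by squeeze theorem the limit is 0

Answer: 0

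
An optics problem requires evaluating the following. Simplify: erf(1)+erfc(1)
By definition erfc(x) = 1 - erf(x)
erf(1) + erfc(1) = erf(1) + 1 - erf(1) = 1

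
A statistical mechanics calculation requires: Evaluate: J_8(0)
J_n(0)=0 for all n > 0 (Bessel function of first kind)
J_8(0)=0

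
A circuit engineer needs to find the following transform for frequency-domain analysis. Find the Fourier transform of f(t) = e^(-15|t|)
Using the standard pair: F{e^(-a|t|)} = 2a/(a^2 + omega^2)
With a = 15: F(omega) = 30/(225 + omega^2)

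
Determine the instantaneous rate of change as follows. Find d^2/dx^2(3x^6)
Apply power rule 2 times:
d^1: 18x^5
d^2: 90x^4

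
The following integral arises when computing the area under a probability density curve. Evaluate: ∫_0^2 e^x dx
Antiderivative: e^x
Evaluate: (e^2-1)

Answer: e^2-1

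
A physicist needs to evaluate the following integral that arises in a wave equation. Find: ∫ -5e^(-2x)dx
Since d/dx[e^(-2x)] = -2e^(-2x), we get 5/2 e^(-2x)+C

Answer: (5/2)e^(-2x)+C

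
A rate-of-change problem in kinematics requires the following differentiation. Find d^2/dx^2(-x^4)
Apply power rule 2 times:
d^1: -4x^3
d^2: -12x^2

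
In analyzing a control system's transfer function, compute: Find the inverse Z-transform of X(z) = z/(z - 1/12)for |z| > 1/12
Standard pair: z/(z-a) <-> a^n*u[n] for causal signals
With a = 1/12: x[n] = (1/12)^n*u[n]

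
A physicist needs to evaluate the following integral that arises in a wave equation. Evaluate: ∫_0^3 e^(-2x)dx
Antiderivative: (1/(-2))e^(-2x)
Evaluate: (1/(-2))(e^-6 - 1)

Answer: (e^-6 - 1)/(-2)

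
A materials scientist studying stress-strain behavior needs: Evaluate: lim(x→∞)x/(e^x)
Apply L'Hôpital 1 times (∞/∞ each time):
Eventually get 1!/(e^x) → 0

Answer: 0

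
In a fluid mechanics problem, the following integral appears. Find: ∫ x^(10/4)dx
Power rule: ∫ x^(5/2) dx=x^(7/2)/(7/2)+C

Answer: (2/7)·x^(7/2)+C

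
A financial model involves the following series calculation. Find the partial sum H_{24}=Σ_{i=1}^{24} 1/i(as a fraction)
H_24 = 1 + 1/2 + 1/3 + ... + 1/24
= 1347822955/356948592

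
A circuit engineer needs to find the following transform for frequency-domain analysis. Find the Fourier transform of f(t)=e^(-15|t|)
Using the standard pair: F{e^(-a|t|)} = 2a/(a^2+omega^2)
With a = 15: F(omega) = 30/(225+omega^2)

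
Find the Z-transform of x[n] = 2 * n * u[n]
Z{n * u[n]}=z/(z-1)^2
By linearity: Z{2 * n * u[n]}=2z/(z-1)^2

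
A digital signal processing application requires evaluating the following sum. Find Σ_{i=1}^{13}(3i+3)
=3·Σ i+3·13=3·91+39=312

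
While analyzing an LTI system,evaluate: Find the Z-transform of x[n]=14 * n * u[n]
Z{n * u[n]} = z/(z-1)^2
By linearity: Z{14 * n * u[n]} = 14z/(z-1)^2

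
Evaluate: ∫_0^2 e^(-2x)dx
Antiderivative: (1/(-2))e^(-2x)
Evaluate: (1/(-2))(e^-4 - 1)

Answer: (e^-4 - 1)/(-2)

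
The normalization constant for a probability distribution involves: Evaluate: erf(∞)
erf(∞) = 1 (the error function converges to 1)

Answer: 1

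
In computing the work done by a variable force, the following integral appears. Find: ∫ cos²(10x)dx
Using identity cos²(u)=(1 + cos(2u))/2:
∫ (1 + cos(20x))/2 dx=x/2 + sin(20x)/40 + C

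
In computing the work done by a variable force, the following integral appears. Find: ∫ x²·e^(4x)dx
Integration by parts twice:
First: u=x², dv=e^(4x) dx => x²e^(4x)/4 - (2/4)∫ xe^(4x) dx
Second (∫ xe^(4x) dx): xe^(4x)/4 - e^(4x)/16
Combining: e^(4x)(x²/4-2x/16+2/64)+C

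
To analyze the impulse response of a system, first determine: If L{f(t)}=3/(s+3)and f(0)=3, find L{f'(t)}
L{f'(t)} = s·F(s) - f(0) = 3s/(s+3)-3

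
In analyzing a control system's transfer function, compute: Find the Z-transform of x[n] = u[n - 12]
Using the time-shift property: Z{u[n-12]}=z^(-12) * z/(z-1)
=z^(-11)/(z-1)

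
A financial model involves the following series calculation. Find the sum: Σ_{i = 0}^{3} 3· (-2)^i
Geometric series: S = a(1 - r^n)/(1 - r)
a = 3, r = -2, n = 4
S = 3(1 - 16)/3 = -15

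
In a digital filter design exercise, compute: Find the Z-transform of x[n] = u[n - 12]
Using the time-shift property: Z{u[n-12]}=z^(-12)*z/(z-1)
=z^(-11)/(z-1)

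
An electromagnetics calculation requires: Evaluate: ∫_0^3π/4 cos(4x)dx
Antiderivative: sin(4x)/4
Evaluate at bounds: [sin(4·3π/4)/4] - [sin(4·0)/4]
=((0) - (0))/4=0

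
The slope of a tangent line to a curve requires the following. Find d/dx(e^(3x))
Chain rule: d/dx[e^u] = e^u · u' where u = 3x
u' = 3

Answer: 3·e^(3x)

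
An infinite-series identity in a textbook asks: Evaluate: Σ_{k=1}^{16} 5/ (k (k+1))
Partial fractions: 5/(k(k + 1)) = 5/k - 5/(k + 1)
Telescoping sum: 5(1 - 1/17) = 5·16/17

Answer: 80/17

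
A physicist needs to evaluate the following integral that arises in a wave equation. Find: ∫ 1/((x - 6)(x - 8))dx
Partial fractions: 1/((x-6)(x-8))=A/(x-6) + B/(x-8)
A=-1/2, B=1/2
∫ [-1/2· 1/(x-6) + 1/2· 1/(x-8)] dx
=(1/2)[ln|x-8| - ln|x-6|] + C

Answer: (1/2)·ln|(x-8)/(x-6)| + C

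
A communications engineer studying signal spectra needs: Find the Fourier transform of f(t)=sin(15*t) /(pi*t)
sin(W*t)/(pi*t)=(W/pi)*sinc(W*t/pi) is the impulse response of the ideal low-pass filter with cutoff W (here W=15).
Its Fourier transform is a rectangular function:
F(omega)=1 for |omega| < 15, 0 otherwise

Answer: rect(omega/30) [i.e., 1 for |omega| < 15, 0 otherwise]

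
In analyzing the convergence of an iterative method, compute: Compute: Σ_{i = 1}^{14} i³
Using formula: Σ i^3=[n(n + 1)/2]²=[14·15/2]²=11025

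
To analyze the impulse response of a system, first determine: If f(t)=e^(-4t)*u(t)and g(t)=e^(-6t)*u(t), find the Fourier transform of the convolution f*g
By the convolution theorem: F{f * g} = F(omega) * G(omega)
F(omega) = 1/(4+j * omega), G(omega) = 1/(6+j * omega)
F{f * g} = 1/((4+j * omega)(6+j * omega))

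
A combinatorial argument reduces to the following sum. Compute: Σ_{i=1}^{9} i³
Using formula: Σ i^3=[n(n+1)/2]²=[9·10/2]²=2025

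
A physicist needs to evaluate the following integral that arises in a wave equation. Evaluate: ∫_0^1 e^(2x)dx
Antiderivative: (1/2)e^(2x)
Evaluate: (1/2)(e^2-1)

Answer: (e^2-1)/2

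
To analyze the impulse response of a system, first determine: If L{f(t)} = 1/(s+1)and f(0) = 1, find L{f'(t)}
L{f'(t)}=s·F(s) - f(0)=s/(s + 1) - 1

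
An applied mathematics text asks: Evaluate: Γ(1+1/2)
Γ(n + 1/2) = (2n)!√π/(4^n·n!)
= 2√π/(4·1) = (1/2)·√π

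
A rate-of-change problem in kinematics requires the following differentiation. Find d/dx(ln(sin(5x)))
Chain rule: d/dx[ln(u)] = u'/u where u = sin(5x)
u' = 5cos(5x)

Answer: (5cos(5x))/(sin(5x))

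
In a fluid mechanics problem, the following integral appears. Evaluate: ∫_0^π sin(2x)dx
Antiderivative: -cos(2x)/2
Evaluate at bounds: [-cos(2·π)/2] - [-cos(2·0)/2]
= (-(1)+(1))/2 = 0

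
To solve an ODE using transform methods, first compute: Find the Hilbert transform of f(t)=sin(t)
The Hilbert transform shifts each frequency component by -pi/2.
H{sin(wt)} = -cos(wt)
With w = 1: H{sin(t)} = -cos(t)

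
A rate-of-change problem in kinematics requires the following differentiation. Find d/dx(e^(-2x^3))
Chain rule: d/dx[e^u]=e^u · u' where u=-2x^3
u'=-6x^2

Answer: -6x^2·e^(-2x^3)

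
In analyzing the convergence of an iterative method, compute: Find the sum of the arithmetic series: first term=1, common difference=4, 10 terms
Last term: a_n=1 + (10 - 1)·4=37
Sum=n(a_1 + a_n)/2=10(1 + 37)/2=190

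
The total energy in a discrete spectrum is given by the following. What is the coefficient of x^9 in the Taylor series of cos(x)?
cos(x) has only even powers. Coefficient of x^9=0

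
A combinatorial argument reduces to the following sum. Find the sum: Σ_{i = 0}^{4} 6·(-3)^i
Geometric series: S=a(1 - r^n)/(1 - r)
a=6, r=-3, n=5
S=6(1+243)/4=366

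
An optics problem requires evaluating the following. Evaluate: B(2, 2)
B(x,y)=Γ(x)Γ(y)/Γ(x+y)=(x-1)!(y-1)!/(x+y-1)!
B(2,2)=1!·1!/3!=1/6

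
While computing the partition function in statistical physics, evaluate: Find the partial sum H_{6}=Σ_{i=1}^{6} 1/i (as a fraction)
H_6=1+1/2+1/3+...+1/6
=49/20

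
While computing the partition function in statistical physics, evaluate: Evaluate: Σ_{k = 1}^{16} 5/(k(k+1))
Partial fractions: 5/(k(k+1)) = 5/k - 5/(k+1)
Telescoping sum: 5(1-1/17) = 5·16/17

Answer: 80/17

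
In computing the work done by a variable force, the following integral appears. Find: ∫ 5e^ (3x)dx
Since d/dx[e^(3x)]=3e^(3x), we get 5/3 e^(3x)+C

Answer: (5/3)e^(3x)+C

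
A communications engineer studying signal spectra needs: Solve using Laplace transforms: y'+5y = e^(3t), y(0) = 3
Take L: sY - 3 + 5Y=1/(s-3)
Y(s + 5)=1/(s-3) + 3
Y=1/((s-3)(s + 5)) + 3/(s + 5)
Partial fractions: 1/((s-3)(s + 5))=(1/8)/(s-3) - (1/8)/(s + 5)
So Y=(1/8)/(s-3) + (23/8)/(s + 5)
Inverse Laplace transform (L^(-1){1/(s-3)}=e^(3t), L^(-1){1/(s + 5)}=e^(-5t)):

Answer: y(t)=(1/8)·e^(3t) + (23/8)·e^(-5t)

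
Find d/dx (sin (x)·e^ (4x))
Product rule: (fg)' = f'g + fg'
f = sin(x), f' = cos(x)
g = e^(4x), g' = 4·e^(4x)

Answer: cos(x)·e^(4x) + 4·sin(x)·e^(4x)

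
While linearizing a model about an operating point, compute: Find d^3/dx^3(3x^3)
Apply power rule 3 times:
d^1: 9x^2
d^2: 18x
d^3: 18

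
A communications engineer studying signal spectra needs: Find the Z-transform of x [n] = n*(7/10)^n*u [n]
Using the property Z{n*a^n*u[n]} = az/(z-a)^2
With a = 7/10: X(z) = (7/10)z/(z - 7/10)^2, |z| > 7/10

Answer: (7/10)z/(z - 7/10)^2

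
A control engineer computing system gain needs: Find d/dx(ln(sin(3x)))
Chain rule: d/dx[ln(u)] = u'/u where u = sin(3x)
u' = 3cos(3x)

Answer: (3cos(3x))/(sin(3x))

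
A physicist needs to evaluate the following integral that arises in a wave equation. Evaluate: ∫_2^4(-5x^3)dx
Step 1: Find antiderivative F(x) = (-5/4)x^4
Step 2: F(4) - F(2) = -320 - (-20) = -300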